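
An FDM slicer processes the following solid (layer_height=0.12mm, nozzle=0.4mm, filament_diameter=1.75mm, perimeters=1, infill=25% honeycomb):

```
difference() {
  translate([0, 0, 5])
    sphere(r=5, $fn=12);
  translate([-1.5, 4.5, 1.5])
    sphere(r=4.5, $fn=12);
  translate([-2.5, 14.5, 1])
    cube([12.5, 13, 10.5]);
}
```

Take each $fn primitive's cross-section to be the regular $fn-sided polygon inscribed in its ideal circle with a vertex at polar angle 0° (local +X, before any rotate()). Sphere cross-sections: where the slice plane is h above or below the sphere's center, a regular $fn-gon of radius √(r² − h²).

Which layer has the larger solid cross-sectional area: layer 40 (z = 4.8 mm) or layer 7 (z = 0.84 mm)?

layer 40 (z = 4.8 mm)

Layer 40 (z = 4.8): the sphere: section is a regular 12-gon, circumradius = √(r²−h²) = √(5²−0.2²) = 4.996 (area = (12/2)·4.996²·sin(360°/12) = 74.88 mm²); the r=4.5 sphere at (-1.5, 4.5) contributes a regular 12-gon of circumradius √(4.5²−3.3²) = 3.059 (area = (12/2)·3.059²·sin(360°/12) = 28.08 mm²); the cube at (-2.5, 14.5) is present — its section is the full 12.5×13 rectangle (area 162.50 mm²); Subtracting the remaining from the first: starting from the r=5 sphere (74.88 mm²), the r=4.5 sphere at (-1.5, 4.5) partially overlaps it — only the 12.95 mm² overlap (of its 28.08 mm²) is removed, clipping the outline; the 12.5×13 cube at (-2.5, 14.5) misses the remaining region (no effect) — area = 61.93 mm². So its area = 61.93 mm². Layer 7 (z = 0.84): the r=5 sphere contributes a regular 12-gon of circumradius √(5²−4.16²) = 2.774 (area = (12/2)·2.774²·sin(360°/12) = 23.08 mm²); the r=4.5 sphere at (-1.5, 4.5) contributes a regular 12-gon of circumradius √(4.5²−0.66²) = 4.451 (area = (12/2)·4.451²·sin(360°/12) = 59.44 mm²); the cube at (-2.5, 14.5) does not reach this height (z outside [1, 11.5]); Subtracting the remaining from the first: starting from the r=5 sphere (23.08 mm²), the r=4.5 sphere at (-1.5, 4.5) partially overlaps it — only the 7.98 mm² overlap (of its 59.44 mm²) is removed, clipping the outline — area = 15.10 mm². So its area = 15.10 mm². Layer 40 is larger (61.93 vs 15.10 mm²).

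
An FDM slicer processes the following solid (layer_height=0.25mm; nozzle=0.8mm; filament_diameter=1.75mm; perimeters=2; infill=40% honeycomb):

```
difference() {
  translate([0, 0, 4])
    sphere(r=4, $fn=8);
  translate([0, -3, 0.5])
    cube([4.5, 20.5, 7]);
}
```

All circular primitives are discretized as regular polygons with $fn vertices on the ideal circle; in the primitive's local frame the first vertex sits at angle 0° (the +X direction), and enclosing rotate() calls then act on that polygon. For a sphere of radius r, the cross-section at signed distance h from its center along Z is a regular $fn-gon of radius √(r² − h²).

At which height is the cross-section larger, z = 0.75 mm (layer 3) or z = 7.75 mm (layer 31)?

layer 3 (z = 0.75 mm)

Layer 3 (z = 0.75): the r=4 sphere slices to a regular 8-gon of circumradius 2.332 (√(r²−h²) with h=3.25 from center) (area = (8/2)·2.332²·sin(360°/8) = 15.38 mm²); the 4.5×20.5 cube at (0, -3) contributes its full rectangle (area 92.25 mm²); After the difference (first − rest): starting from the r=4 sphere (15.38 mm²), the 4.5×20.5 cube at (0, -3) partially overlaps it — only the 7.69 mm² overlap (of its 92.25 mm²) is removed, clipping the outline — area = 7.69 mm². So its area = 7.69 mm². Layer 31 (z = 7.75): the sphere: section is a regular 8-gon, circumradius = √(r²−h²) = √(4²−3.75²) = 1.392 (area = (8/2)·1.392²·sin(360°/8) = 5.48 mm²); the cube at (0, -3) is not intersected at this z (z outside [0.5, 7.5]); Taking the first minus the rest: none of the subtracted shapes is present at this height, so the r=4 sphere is unchanged — area = 5.48 mm². So its area = 5.48 mm². Layer 3 is larger (7.69 vs 5.48 mm²).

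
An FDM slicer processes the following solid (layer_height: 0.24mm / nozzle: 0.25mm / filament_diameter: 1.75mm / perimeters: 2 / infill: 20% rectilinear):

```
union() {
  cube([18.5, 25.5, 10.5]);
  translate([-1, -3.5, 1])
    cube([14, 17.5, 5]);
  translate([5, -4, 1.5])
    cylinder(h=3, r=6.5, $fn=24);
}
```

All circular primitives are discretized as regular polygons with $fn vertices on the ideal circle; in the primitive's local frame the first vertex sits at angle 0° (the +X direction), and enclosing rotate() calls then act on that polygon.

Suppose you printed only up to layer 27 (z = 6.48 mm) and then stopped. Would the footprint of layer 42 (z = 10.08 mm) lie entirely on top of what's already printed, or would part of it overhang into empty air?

entirely on top

Compare the two slices. At z = 6.48: the cube is present — its section is the full 18.5×25.5 rectangle (area 471.75 mm²); the cube at (-1, -3.5) is not intersected at this z (z outside [1, 6]); the cylinder at (5, -4) does not reach this height (z outside [1.5, 4.5]); Combining (union): only the 18.5×25.5 cube is present, so the union is just that shape — area = 471.75 mm². At z = 10.08: the 18.5×25.5 cube contributes its full rectangle (area 471.75 mm²); the cube at (-1, -3.5) is not intersected at this z (z outside [1, 6]); the cylinder at (5, -4) does not reach this height (z outside [1.5, 4.5]); Merging all regions: only the 18.5×25.5 cube is present, so the union is just that shape — area = 471.75 mm². Checking containment: the cross-section at z = 10.08 is a subset of the cross-section at z = 6.48.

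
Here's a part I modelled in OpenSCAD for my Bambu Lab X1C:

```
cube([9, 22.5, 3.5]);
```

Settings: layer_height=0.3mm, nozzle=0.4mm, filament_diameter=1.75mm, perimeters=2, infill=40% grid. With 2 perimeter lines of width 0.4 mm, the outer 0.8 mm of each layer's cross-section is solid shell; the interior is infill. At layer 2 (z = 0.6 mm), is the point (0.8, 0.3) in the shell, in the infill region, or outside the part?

At z = 0.6 mm: the 9×22.5 cube contributes its full rectangle. Overall, the cross-section is a single solid region. The nearest boundary edge runs (0.00, 0.00)→(9.00, 0.00); distance from the point to it = 0.30 mm. The point is inside the cross-section, 0.30 mm from the nearest boundary — within the 0.8 mm shell band (2 × 0.4).

shell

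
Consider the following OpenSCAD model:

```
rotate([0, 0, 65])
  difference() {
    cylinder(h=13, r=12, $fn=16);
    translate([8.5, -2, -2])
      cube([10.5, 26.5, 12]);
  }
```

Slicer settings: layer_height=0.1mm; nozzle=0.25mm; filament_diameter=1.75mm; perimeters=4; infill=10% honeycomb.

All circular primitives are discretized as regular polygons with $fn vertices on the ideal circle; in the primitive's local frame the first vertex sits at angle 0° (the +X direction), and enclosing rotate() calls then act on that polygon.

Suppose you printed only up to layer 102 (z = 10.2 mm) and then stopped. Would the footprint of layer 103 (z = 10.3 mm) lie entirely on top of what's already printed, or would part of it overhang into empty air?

entirely on top

Compare the two slices. At z = 10.2: the cylinder: section is a regular 16-gon, circumradius r=12 (area = (16/2)·12.000²·sin(360°/16) = 440.85 mm²); the cube at (8.5, -2) is absent (z outside [-2, 10]); Taking the first minus the rest: none of the subtracted shapes is present at this height, so the r=12 cylinder is unchanged — area = 440.85 mm²; (rotated 65° about Z; rotation is an isometry so areas/perimeters/island counts are preserved). At z = 10.3: the cylinder: section is a regular 16-gon, circumradius r=12 (area = (16/2)·12.000²·sin(360°/16) = 440.85 mm²); the cube at (8.5, -2) is absent (z outside [-2, 10]); Taking the first minus the rest: none of the subtracted shapes is present at this height, so the r=12 cylinder is unchanged — area = 440.85 mm²; (whole slice rotated 65° about Z — lengths, areas and connectivity unchanged). Checking containment: the cross-section at z = 10.3 is a subset of the cross-section at z = 10.2.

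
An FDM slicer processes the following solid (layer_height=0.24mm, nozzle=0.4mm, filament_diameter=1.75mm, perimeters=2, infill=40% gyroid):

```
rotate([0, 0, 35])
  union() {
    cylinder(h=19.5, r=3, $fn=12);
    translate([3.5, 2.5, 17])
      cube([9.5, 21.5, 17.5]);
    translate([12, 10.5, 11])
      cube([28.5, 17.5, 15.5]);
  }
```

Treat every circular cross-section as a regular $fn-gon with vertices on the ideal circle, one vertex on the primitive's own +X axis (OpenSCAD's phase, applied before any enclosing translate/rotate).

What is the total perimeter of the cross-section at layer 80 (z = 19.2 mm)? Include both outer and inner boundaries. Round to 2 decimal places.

143.63 mm

At z = 19.2 mm: the cylinder: section is a regular 12-gon, circumradius r=3 (perimeter = 2·12·3.000·sin(180°/12) = 18.63 mm); the 9.5×21.5 cube at (3.5, 2.5) contributes its full rectangle (perimeter 62.00 mm); the cube at (12, 10.5) is present — its section is the full 28.5×17.5 rectangle (perimeter 92.00 mm); Taking the union: the regions partially overlap (shared area 13.50 mm²), so the edge portions inside another operand are dropped and the merged outline is re-measured after clipping — boundary = 143.63 mm; (whole slice rotated 35° about Z — lengths, areas and connectivity unchanged). Overall, the cross-section has 2 separate islands. Total boundary length (outer) = 143.63 mm.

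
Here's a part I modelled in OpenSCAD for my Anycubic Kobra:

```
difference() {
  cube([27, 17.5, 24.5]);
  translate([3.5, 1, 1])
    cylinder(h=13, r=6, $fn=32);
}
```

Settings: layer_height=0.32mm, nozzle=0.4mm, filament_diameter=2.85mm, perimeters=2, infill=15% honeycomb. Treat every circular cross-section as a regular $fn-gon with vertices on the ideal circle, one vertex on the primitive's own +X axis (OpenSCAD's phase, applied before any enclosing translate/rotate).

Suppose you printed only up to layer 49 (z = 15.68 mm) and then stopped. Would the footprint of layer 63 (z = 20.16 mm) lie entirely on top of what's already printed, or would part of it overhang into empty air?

entirely on top

Compare the two slices. At z = 15.68: the cube (footprint 27×17.5) is included at this height (area 472.50 mm²); the cylinder at (3.5, 1) is not intersected at this z (z outside [1, 14]); Subtracting the remaining from the first: none of the subtracted shapes is present at this height, so the 27×17.5 cube is unchanged — area = 472.50 mm². At z = 20.16: the cube (footprint 27×17.5) is included at this height (area 472.50 mm²); the cylinder at (3.5, 1) is absent (z outside [1, 14]); After the difference (first − rest): none of the subtracted shapes is present at this height, so the 27×17.5 cube is unchanged — area = 472.50 mm². Checking containment: the cross-section at z = 20.16 is a subset of the cross-section at z = 15.68.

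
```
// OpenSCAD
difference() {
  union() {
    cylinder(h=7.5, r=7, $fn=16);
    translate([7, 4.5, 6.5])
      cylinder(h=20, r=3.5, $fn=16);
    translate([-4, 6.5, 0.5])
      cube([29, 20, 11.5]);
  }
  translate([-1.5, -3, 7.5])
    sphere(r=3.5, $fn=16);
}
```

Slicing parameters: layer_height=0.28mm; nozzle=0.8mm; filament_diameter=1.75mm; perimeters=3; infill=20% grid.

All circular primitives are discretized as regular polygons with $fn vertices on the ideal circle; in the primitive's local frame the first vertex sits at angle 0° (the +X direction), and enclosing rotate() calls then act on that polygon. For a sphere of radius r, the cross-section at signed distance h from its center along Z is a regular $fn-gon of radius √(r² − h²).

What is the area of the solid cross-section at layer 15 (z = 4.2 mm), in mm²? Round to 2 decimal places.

724.59 mm²

At z = 4.2 mm: the r=7 cylinder gives a regular 16-gon of circumradius 7 (constant along its height) (area = (16/2)·7.000²·sin(360°/16) = 150.01 mm²); the cylinder at (7, 4.5) is absent (z outside [6.5, 26.5]); the cube at (-4, 6.5) (footprint 29×20) is included at this height (area 580.00 mm²); Merging all regions: the regions partially overlap — summed areas 730.01 mm² minus the doubly-counted overlap 1.26 mm² gives 728.76 mm² — area = 728.76 mm²; the r=3.5 sphere at (-1.5, -3) slices to a regular 16-gon of circumradius 1.166 (√(r²−h²) with h=3.3 from center) (area = (16/2)·1.166²·sin(360°/16) = 4.16 mm²); Taking the first minus the rest: starting from the result so far (728.76 mm²), the r=3.5 sphere at (-1.5, -3) lies wholly inside it (removes its full 4.16 mm² and its 7.28 mm outline becomes a hole wall) — area = 724.59 mm². Overall, the cross-section is one region with 1 hole. Net area = 724.59 mm².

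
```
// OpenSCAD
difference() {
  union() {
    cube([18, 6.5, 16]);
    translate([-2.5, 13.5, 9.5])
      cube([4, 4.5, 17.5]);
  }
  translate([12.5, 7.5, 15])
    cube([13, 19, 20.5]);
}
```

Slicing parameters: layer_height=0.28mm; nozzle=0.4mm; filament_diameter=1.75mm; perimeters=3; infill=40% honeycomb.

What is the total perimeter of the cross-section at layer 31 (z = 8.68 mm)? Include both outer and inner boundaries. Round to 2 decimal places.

49.00 mm

At z = 8.68 mm: the cube is present — its section is the full 18×6.5 rectangle (perimeter 49.00 mm); the cube at (-2.5, 13.5) is absent (z outside [9.5, 27]); Combining (union): only the 18×6.5 cube is present, so the union is just that shape — boundary = 49.00 mm; the cube at (12.5, 7.5) is not intersected at this z (z outside [15, 35.5]); Subtracting the remaining from the first: none of the subtracted shapes is present at this height, so that combined region is unchanged — boundary = 49.00 mm. Overall, the cross-section is a single solid region. Total boundary length (outer) = 49.00 mm.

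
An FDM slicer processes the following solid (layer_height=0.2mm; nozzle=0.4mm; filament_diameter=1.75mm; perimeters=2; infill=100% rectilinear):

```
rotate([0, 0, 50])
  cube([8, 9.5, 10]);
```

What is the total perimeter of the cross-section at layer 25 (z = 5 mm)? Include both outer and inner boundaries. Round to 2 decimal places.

At z = 5 mm: the 8×9.5 cube contributes its full rectangle (perimeter 35.00 mm); (whole slice rotated 50° about Z — lengths, areas and connectivity unchanged). Overall, the cross-section is a single solid region. Total boundary length (outer) = 35.00 mm.

35.00 mm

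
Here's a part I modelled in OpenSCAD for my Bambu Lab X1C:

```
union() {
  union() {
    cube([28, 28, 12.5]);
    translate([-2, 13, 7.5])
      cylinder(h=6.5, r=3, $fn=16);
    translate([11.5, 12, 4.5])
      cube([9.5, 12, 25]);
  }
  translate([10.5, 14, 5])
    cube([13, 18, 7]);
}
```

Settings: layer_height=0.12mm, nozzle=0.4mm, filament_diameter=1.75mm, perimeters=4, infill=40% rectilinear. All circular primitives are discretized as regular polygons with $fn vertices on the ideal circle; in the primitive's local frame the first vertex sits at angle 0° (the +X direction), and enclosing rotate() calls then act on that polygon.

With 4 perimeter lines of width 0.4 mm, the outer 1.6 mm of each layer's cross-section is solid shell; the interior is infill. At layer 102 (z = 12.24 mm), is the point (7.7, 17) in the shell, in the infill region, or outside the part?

At z = 12.24 mm: the 28×28 cube contributes its full rectangle; the r=3 cylinder at (-2, 13) gives a regular 16-gon of circumradius 3 (constant along its height); the cube at (11.5, 12) (footprint 9.5×12) is included at this height; Combining (union): the regions partially overlap (shared area 116.91 mm²), so overlapping operands fuse into one piece — 1 connected region; the cube at (10.5, 14) is absent (z outside [5, 12]); Taking the union: only that combined region is present, so the union is just that shape — 1 connected region. Overall, the cross-section is a single solid region. The nearest boundary edge runs (0.00, 15.20)→(0.00, 28.00); distance from the point to it = 7.70 mm. The point is inside the cross-section and 7.70 mm from the nearest boundary — more than the 1.6 mm shell width (4 × 0.4), so it's in the infill interior.

infill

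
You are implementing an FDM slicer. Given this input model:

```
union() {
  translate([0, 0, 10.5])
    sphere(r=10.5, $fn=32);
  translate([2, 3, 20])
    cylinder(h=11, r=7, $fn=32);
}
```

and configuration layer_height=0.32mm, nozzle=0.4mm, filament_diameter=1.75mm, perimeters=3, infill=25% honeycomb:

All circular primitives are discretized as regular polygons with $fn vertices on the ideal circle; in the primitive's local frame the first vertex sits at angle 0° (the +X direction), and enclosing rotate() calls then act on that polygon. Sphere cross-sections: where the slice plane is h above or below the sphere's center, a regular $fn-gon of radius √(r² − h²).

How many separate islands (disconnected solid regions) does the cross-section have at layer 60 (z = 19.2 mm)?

At z = 19.2 mm: the r=10.5 sphere contributes a regular 32-gon of circumradius √(10.5²−8.7²) = 5.879; the cylinder at (2, 3) is not intersected at this z (z outside [20, 31]); Taking the union: only the r=10.5 sphere is present, so the union is just that shape — 1 connected region. Overall, the cross-section is a single solid region. Island count = 1.

1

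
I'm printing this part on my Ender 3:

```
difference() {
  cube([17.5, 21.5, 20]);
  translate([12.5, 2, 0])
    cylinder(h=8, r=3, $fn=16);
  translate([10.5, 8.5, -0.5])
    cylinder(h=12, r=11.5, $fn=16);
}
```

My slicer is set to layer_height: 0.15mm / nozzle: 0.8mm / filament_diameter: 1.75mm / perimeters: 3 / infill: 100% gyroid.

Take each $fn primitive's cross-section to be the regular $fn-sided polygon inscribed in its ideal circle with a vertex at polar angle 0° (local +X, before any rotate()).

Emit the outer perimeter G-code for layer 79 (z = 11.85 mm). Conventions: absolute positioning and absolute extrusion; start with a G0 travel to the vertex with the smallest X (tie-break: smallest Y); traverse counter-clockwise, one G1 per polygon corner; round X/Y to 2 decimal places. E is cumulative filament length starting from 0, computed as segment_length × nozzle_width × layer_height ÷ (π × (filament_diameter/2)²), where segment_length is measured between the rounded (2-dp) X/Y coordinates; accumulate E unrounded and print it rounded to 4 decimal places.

At z = 11.85 mm: the cube is present — its section is the full 17.5×21.5 rectangle; the cylinder at (12.5, 2) is not intersected at this z (z outside [0, 8]); the cylinder at (10.5, 8.5) does not reach this height (z outside [-0.5, 11.5]); After the difference (first − rest): none of the subtracted shapes is present at this height, so the 17.5×21.5 cube is unchanged — 1 connected region. The outline is a single polygon with 4 vertices. Extrusion per mm of travel: 0.8 × 0.15 / (π × 0.875²) = 0.049890. Accumulating E over each segment gives final E = 3.8914.

G0 X0.00 Y0.00 Z11.85
G1 X17.50 Y0.00 E0.8731
G1 X17.50 Y21.50 E1.9457
G1 X0.00 Y21.50 E2.8188
G1 X0.00 Y0.00 E3.8914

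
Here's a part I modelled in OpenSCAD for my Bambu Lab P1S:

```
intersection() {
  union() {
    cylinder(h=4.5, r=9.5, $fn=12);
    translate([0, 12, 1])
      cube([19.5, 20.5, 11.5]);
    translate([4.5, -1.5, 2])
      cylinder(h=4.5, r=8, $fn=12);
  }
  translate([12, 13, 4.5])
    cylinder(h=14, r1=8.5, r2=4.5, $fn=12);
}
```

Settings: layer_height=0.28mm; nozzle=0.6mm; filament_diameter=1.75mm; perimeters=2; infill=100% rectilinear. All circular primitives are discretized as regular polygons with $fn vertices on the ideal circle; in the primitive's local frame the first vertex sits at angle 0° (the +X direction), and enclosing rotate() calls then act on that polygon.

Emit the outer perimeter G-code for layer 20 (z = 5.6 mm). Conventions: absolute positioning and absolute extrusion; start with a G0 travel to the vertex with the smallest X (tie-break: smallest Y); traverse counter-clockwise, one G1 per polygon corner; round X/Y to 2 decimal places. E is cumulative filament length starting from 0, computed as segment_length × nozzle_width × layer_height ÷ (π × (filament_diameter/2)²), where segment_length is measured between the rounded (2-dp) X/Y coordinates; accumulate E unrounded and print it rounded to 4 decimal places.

At z = 5.6 mm: the cylinder does not reach this height (z outside [0, 4.5]); the 19.5×20.5 cube at (0, 12) contributes its full rectangle; the r=8 cylinder at (4.5, -1.5) gives a regular 12-gon of circumradius 8 (constant along its height); Taking the union: the 2 present regions are separate (no shared area or edge), so areas and boundary lengths simply add and each stays a separate island — 2 connected regions; the cone at (12, 13) (r1=8.5→r2=4.5) has section circumradius 8.186 here — a regular 12-gon; After intersecting: the cone at (12, 13) partially overlaps that combined region; clipping to the common part keeps 115.18 mm² — 1 connected region. The outline is a single polygon with 9 vertices. Extrusion per mm of travel: 0.6 × 0.28 / (π × 0.875²) = 0.069846. Accumulating E over each segment gives final E = 2.9888.

G0 X3.81 Y13.00 Z5.60
G1 X4.08 Y12.00 E0.0723
G1 X19.50 Y12.00 E1.1494
G1 X19.50 Y15.56 E1.3980
G1 X19.09 Y17.09 E1.5087
G1 X16.09 Y20.09 E1.8050
G1 X12.00 Y21.19 E2.1008
G1 X7.91 Y20.09 E2.3966
G1 X4.91 Y17.09 E2.6930
G1 X3.81 Y13.00 E2.9888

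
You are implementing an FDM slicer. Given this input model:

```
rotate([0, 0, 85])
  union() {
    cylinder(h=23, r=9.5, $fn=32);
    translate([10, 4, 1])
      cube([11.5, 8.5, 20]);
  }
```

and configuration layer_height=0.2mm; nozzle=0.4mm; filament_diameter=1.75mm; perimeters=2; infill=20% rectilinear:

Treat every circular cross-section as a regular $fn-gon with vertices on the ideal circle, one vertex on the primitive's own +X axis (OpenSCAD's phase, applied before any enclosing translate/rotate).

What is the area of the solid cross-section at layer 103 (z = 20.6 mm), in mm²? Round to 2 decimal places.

At z = 20.6 mm: the cylinder: section is a regular 32-gon, circumradius r=9.5 (area = (32/2)·9.500²·sin(360°/32) = 281.71 mm²); the cube at (10, 4) (footprint 11.5×8.5) is included at this height (area 97.75 mm²); Taking the union: the 2 present regions are separate (no shared area or edge), so areas and boundary lengths simply add and each stays a separate island — area = 379.46 mm²; (rotated 85° about Z; rotation is an isometry so areas/perimeters/island counts are preserved). Overall, the cross-section has 2 separate islands. Net area = 379.46 mm².

379.46 mm²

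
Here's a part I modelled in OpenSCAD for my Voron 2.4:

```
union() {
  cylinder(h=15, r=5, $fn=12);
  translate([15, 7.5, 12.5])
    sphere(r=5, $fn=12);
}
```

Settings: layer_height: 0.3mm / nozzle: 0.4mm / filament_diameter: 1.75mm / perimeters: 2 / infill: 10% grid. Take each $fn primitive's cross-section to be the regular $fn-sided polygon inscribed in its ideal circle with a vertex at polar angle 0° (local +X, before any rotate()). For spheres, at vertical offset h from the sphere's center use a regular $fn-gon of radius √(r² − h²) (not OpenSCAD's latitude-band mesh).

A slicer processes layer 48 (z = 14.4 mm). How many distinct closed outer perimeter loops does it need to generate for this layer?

2

At z = 14.4 mm: the r=5 cylinder gives a regular 12-gon of circumradius 5 (constant along its height); the r=5 sphere at (15, 7.5) slices to a regular 12-gon of circumradius 4.625 (√(r²−h²) with h=1.9 from center); Merging all regions: the 2 present regions are separate (no shared area or edge), so areas and boundary lengths simply add and each stays a separate island — 2 connected regions. The result has 2 disconnected regions.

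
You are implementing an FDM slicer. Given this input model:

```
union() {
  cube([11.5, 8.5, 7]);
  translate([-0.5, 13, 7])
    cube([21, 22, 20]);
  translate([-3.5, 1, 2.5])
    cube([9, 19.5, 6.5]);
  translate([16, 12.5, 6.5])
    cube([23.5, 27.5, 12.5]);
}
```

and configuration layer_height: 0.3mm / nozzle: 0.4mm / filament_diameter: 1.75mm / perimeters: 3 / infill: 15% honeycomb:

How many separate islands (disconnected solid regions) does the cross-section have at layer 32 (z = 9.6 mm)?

At z = 9.6 mm: the cube is not intersected at this z (z outside [0, 7]); the cube at (-0.5, 13) (footprint 21×22) is included at this height; the cube at (-3.5, 1) is not intersected at this z (z outside [2.5, 9]); the cube at (16, 12.5) (footprint 23.5×27.5) is included at this height; Merging all regions: the regions partially overlap (shared area 99.00 mm²), so overlapping operands fuse into one piece — 1 connected region. Overall, the cross-section is a single solid region. Island count = 1.

1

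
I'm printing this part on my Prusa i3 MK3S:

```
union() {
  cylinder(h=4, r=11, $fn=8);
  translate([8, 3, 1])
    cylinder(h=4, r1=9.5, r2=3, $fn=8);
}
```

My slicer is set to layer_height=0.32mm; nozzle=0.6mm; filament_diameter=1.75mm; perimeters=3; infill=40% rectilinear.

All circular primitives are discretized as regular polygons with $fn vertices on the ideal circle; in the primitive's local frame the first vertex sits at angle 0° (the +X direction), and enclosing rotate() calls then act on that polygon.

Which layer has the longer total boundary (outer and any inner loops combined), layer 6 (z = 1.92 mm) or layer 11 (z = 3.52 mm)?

Layer 6 (z = 1.92): the r=11 cylinder contributes a regular 8-gon of circumradius 11 (perimeter = 2·8·11.000·sin(180°/8) = 67.35 mm); the cone at (8, 3): at t=0.230 of its height the radius interpolates to r₁+(r₂−r₁)t = 8.005, giving a regular 8-gon of that circumradius (perimeter = 2·8·8.005·sin(180°/8) = 49.01 mm); Taking the union: the regions partially overlap (shared area 104.40 mm²), so the edge portions inside another operand are dropped and the merged outline is re-measured after clipping — boundary = 77.55 mm. So its perimeter = 77.55 mm. Layer 11 (z = 3.52): the r=11 cylinder contributes a regular 8-gon of circumradius 11 (perimeter = 2·8·11.000·sin(180°/8) = 67.35 mm); the cone at (8, 3) (r1=9.5→r2=3) has section circumradius 5.405 here — a regular 8-gon (perimeter = 2·8·5.405·sin(180°/8) = 33.09 mm); Taking the union: the regions partially overlap (shared area 56.83 mm²), so the edge portions inside another operand are dropped and the merged outline is re-measured after clipping — boundary = 71.58 mm. So its perimeter = 71.58 mm. Layer 6 is larger (77.55 vs 71.58 mm).

layer 6 (z = 1.92 mm)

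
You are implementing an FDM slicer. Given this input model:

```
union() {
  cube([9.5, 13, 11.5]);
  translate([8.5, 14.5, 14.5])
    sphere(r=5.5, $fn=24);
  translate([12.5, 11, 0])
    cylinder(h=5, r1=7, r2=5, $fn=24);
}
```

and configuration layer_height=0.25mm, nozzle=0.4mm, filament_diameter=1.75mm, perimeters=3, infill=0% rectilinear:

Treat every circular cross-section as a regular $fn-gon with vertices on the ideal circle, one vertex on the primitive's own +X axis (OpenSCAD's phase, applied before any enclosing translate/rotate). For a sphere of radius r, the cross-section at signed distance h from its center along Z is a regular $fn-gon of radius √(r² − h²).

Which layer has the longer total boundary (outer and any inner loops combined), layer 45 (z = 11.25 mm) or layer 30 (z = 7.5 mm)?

layer 45 (z = 11.25 mm)

Layer 45 (z = 11.25): the cube (footprint 9.5×13) is included at this height (perimeter 45.00 mm); the r=5.5 sphere at (8.5, 14.5) slices to a regular 24-gon of circumradius 4.437 (√(r²−h²) with h=3.25 from center) (perimeter = 2·24·4.437·sin(180°/24) = 27.80 mm); the cone at (12.5, 11) is not intersected at this z (z outside [0, 5]); Taking the union: the regions partially overlap (shared area 11.67 mm²), so the edge portions inside another operand are dropped and the merged outline is re-measured after clipping — boundary = 58.43 mm. So its perimeter = 58.43 mm. Layer 30 (z = 7.5): the 9.5×13 cube contributes its full rectangle (perimeter 45.00 mm); the sphere at (8.5, 14.5) is not intersected at this z (|z−center|=7.000 > r=5.5); the cone at (12.5, 11) is absent (z outside [0, 5]); Taking the union: only the 9.5×13 cube is present, so the union is just that shape — boundary = 45.00 mm. So its perimeter = 45.00 mm. Layer 45 is larger (58.43 vs 45.00 mm).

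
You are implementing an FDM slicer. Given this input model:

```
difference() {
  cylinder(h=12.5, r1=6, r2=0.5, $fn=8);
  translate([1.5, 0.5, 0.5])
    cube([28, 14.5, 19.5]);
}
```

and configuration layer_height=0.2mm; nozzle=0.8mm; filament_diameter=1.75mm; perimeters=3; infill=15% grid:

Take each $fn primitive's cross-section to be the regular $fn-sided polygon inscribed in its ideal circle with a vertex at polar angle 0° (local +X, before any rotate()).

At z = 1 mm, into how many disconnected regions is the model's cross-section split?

At z = 1 mm: the cone contributes a regular 8-gon of circumradius 5.560 (interpolated between r1=6 and r2=0.5 at t=0.080); the 28×14.5 cube at (1.5, 0.5) contributes its full rectangle; After the difference (first − rest): starting from the cone, the 28×14.5 cube at (1.5, 0.5) partially overlaps it — only the 12.01 mm² overlap (of its 406.00 mm²) is removed, clipping the outline — 1 connected region. The result has 1 disconnected region.

1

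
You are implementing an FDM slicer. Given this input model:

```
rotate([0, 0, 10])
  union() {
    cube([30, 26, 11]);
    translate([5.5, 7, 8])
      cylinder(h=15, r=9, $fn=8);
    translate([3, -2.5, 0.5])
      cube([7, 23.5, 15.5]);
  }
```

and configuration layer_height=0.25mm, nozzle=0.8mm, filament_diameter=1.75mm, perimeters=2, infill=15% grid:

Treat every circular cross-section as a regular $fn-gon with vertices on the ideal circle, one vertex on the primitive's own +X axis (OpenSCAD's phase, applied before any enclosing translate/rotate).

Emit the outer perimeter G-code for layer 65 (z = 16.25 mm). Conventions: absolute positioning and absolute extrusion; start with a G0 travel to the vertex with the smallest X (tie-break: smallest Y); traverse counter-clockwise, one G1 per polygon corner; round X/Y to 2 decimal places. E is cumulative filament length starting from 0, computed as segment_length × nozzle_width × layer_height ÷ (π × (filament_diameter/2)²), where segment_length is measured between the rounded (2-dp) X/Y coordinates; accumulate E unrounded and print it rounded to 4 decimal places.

G0 X-4.66 Y6.29 Z16.25
G1 X-0.96 Y0.48 E0.5727
G1 X5.76 Y-1.01 E1.1451
G1 X11.57 Y2.69 E1.7178
G1 X13.06 Y9.41 E2.2902
G1 X9.36 Y15.22 E2.8629
G1 X2.64 Y16.71 E3.4353
G1 X-3.17 Y13.01 E4.0080
G1 X-4.66 Y6.29 E4.5804

At z = 16.25 mm: the cube is not intersected at this z (z outside [0, 11]); the r=9 cylinder at (5.5, 7) gives a regular 8-gon of circumradius 9 (constant along its height); the cube at (3, -2.5) is absent (z outside [0.5, 16]); Taking the union: only the r=9 cylinder at (5.5, 7) is present, so the union is just that shape — 1 connected region; (rotated 10° about Z; rotation is an isometry so areas/perimeters/island counts are preserved). The outline is a single polygon with 8 vertices. Extrusion per mm of travel: 0.8 × 0.25 / (π × 0.875²) = 0.083150. Accumulating E over each segment gives final E = 4.5804.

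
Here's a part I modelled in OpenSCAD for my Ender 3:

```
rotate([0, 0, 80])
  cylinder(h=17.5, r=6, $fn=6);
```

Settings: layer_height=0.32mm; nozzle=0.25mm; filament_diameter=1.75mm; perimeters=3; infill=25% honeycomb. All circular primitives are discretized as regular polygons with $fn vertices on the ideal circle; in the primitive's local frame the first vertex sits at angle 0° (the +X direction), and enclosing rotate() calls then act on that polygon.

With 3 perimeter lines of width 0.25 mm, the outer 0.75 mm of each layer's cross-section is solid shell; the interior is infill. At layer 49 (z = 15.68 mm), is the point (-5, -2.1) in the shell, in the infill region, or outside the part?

shell

At z = 15.68 mm: the r=6 cylinder gives a regular 6-gon of circumradius 6 (constant along its height); (whole slice rotated 80° about Z — lengths, areas and connectivity unchanged). Overall, the cross-section is a single solid region. Undo the 80° rotation: the query point maps to (-2.936, 4.559) in the un-rotated model frame. The nearest boundary edge runs (-3.00, 5.20)→(-6.00, 0.00); distance from the point to it = 0.37 mm. The point is inside the cross-section, 0.37 mm from the nearest boundary — within the 0.75 mm shell band (3 × 0.25).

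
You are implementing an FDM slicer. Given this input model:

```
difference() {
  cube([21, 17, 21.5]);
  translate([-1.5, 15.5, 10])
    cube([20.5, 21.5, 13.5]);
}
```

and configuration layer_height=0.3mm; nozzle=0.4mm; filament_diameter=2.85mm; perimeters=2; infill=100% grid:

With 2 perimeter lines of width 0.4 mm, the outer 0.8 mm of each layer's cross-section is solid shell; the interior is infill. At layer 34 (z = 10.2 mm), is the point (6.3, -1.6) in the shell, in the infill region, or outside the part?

outside

At z = 10.2 mm: the cube (footprint 21×17) is included at this height; the cube at (-1.5, 15.5) is present — its section is the full 20.5×21.5 rectangle; Taking the first minus the rest: starting from the 21×17 cube, the 20.5×21.5 cube at (-1.5, 15.5) partially overlaps it — only the 28.50 mm² overlap (of its 440.75 mm²) is removed, clipping the outline — 1 connected region. Overall, the cross-section is a single solid region. The nearest boundary edge runs (21.00, 0.00)→(0.00, 0.00); distance from the point to it = 1.60 mm. The point is not inside any of the regions above, so it lies outside the cross-section (1.60 mm from the nearest boundary).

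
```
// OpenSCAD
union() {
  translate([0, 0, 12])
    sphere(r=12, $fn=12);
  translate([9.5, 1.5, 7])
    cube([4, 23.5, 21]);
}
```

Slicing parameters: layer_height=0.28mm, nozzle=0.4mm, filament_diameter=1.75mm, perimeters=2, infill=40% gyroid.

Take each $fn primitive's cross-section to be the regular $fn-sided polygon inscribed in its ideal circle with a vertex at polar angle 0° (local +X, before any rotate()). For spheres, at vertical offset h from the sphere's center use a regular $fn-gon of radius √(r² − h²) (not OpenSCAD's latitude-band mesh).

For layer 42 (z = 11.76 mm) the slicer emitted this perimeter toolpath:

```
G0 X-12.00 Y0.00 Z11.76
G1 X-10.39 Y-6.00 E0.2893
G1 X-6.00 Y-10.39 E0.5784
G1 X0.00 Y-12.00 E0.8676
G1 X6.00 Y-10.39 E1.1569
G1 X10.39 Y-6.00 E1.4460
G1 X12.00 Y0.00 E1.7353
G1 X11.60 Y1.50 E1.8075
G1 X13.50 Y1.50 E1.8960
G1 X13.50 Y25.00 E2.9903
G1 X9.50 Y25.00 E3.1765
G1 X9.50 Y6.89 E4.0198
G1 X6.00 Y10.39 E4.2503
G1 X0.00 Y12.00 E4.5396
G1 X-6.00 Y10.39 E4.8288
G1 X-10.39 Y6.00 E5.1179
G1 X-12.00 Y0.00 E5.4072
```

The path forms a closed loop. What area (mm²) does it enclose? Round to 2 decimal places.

Apply the shoelace formula to the sequence of (X, Y) vertices; enclosed area = 518.79 mm².

518.79 mm²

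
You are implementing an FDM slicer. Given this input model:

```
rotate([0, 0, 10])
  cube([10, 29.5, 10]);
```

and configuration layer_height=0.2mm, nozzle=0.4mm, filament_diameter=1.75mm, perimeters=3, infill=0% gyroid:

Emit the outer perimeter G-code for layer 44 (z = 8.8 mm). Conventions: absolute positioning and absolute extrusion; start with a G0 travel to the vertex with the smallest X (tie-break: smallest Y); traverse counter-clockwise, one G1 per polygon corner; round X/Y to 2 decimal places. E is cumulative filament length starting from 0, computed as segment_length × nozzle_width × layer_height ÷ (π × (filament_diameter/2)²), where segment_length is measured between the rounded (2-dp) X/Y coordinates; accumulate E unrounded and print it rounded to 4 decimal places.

G0 X-5.12 Y29.05 Z8.80
G1 X0.00 Y0.00 E0.9811
G1 X9.85 Y1.74 E1.3138
G1 X4.73 Y30.79 E2.2949
G1 X-5.12 Y29.05 E2.6276

At z = 8.8 mm: the 10×29.5 cube contributes its full rectangle; (rotated 10° about Z; rotation is an isometry so areas/perimeters/island counts are preserved). The outline is a single polygon with 4 vertices. Extrusion per mm of travel: 0.4 × 0.2 / (π × 0.875²) = 0.033260. Accumulating E over each segment gives final E = 2.6276.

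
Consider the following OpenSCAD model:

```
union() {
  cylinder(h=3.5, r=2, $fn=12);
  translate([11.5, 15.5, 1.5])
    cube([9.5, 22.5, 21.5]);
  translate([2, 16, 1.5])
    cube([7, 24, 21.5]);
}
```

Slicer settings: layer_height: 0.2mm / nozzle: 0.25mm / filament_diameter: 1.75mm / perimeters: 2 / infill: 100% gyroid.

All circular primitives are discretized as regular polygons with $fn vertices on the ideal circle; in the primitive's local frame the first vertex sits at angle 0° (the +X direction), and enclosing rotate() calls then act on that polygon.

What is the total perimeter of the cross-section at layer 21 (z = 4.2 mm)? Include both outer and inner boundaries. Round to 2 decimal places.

At z = 4.2 mm: the cylinder is absent (z outside [0, 3.5]); the cube at (11.5, 15.5) is present — its section is the full 9.5×22.5 rectangle (perimeter 64.00 mm); the cube at (2, 16) (footprint 7×24) is included at this height (perimeter 62.00 mm); Merging all regions: the 2 present regions are separate (no shared area or edge), so areas and boundary lengths simply add and each stays a separate island — boundary = 126.00 mm. Overall, the cross-section has 2 separate islands. Total boundary length (outer) = 126.00 mm.

126.00 mm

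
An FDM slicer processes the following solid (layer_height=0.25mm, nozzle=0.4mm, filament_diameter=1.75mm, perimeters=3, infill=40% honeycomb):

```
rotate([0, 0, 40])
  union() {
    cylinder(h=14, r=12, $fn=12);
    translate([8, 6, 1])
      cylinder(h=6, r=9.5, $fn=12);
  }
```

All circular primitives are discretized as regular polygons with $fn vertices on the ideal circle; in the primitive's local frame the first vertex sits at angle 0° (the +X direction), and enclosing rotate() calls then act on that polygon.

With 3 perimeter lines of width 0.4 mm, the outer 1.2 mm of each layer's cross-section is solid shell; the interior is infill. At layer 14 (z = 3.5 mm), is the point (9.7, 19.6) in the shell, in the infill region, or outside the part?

outside

At z = 3.5 mm: the cylinder: section is a regular 12-gon, circumradius r=12; the r=9.5 cylinder at (8, 6) gives a regular 12-gon of circumradius 9.5 (constant along its height); Taking the union: the regions partially overlap (shared area 142.41 mm²), so overlapping operands fuse into one piece — 1 connected region; (whole slice rotated 40° about Z — lengths, areas and connectivity unchanged). Overall, the cross-section is a single solid region. Undo the 40° rotation: the query point maps to (20.029, 8.779) in the un-rotated model frame. The nearest boundary edge runs (16.23, 10.75)→(17.50, 6.00); distance from the point to it = 3.16 mm. The point is not inside any of the regions above, so it lies outside the cross-section (3.16 mm from the nearest boundary).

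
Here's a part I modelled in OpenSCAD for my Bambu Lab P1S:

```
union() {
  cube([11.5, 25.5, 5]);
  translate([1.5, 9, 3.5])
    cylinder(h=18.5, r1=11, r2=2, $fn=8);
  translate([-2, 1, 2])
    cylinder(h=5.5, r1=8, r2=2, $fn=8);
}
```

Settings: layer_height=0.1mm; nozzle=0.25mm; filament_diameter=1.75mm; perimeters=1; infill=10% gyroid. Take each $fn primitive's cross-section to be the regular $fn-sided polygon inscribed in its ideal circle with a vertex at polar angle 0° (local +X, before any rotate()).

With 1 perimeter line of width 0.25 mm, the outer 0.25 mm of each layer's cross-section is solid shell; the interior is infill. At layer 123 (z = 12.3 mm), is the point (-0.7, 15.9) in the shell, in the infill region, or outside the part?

At z = 12.3 mm: the cube does not reach this height (z outside [0, 5]); the cone at (1.5, 9) (r1=11→r2=2) has section circumradius 6.719 here — a regular 8-gon; the cone at (-2, 1) is not intersected at this z (z outside [2, 7.5]); Combining (union): only the cone at (1.5, 9) is present, so the union is just that shape — 1 connected region. Overall, the cross-section is a single solid region. The nearest boundary edge runs (1.50, 15.72)→(-3.25, 13.75); distance from the point to it = 1.01 mm. The point is not inside any of the regions above, so it lies outside the cross-section (1.01 mm from the nearest boundary).

outside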